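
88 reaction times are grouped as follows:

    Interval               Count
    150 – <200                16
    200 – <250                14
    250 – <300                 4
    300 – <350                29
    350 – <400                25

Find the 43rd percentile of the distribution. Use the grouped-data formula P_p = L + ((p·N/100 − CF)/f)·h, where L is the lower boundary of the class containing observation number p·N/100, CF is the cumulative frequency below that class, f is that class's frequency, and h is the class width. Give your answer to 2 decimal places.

N = 88; target position k = 43/100 · 88 = 37.84.
Cumulative frequencies: 16, 30, 34, 63, 88.
Observation 37.84 falls in the class 300 – <350.
L = 300, CF = 34, f = 29, h = 50.
P43 = 300 + ((37.84 − 34)/29)·50 = 300 + 6.62069 = 306.621.

306.62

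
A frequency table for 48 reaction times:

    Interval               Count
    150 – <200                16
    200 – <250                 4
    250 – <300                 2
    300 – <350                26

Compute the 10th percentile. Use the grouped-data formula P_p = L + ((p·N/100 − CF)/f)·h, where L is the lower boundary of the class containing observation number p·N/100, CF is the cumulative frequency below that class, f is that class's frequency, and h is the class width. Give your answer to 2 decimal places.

N = 48; target position k = 10/100 · 48 = 4.8.
Cumulative frequencies: 16, 20, 22, 48.
Observation 4.8 falls in the class 150 – <200.
L = 150, CF = 0, f = 16, h = 50.
P10 = 150 + ((4.8 − 0)/16)·50 = 150 + 15 = 165.

165.00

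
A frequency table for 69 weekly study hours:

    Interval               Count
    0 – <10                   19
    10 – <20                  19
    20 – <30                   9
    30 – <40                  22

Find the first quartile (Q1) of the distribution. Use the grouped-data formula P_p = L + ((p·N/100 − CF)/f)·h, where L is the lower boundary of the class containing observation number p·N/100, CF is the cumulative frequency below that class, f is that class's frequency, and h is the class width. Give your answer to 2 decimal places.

N = 69; target position k = 25/100 · 69 = 17.25.
Cumulative frequencies: 19, 38, 47, 69.
Observation 17.25 falls in the class 0 – <10.
L = 0, CF = 0, f = 19, h = 10.
P25 = 0 + ((17.25 − 0)/19)·10 = 0 + 9.07895 = 9.07895.

9.08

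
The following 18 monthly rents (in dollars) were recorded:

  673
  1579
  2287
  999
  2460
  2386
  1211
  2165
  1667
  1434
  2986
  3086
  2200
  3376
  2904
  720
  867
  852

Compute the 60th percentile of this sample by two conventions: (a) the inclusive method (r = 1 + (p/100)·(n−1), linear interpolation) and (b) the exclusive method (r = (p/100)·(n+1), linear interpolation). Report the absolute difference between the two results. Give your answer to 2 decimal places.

17.40

Sorted: 673, 720, 852, 867, 999, 1211, 1434, 1579, 1667, 2165, 2200, 2287, 2386, 2460, 2904, 2986, 3086, 3376.
n = 18.
(a) r = 11.2; between ranks 11 (2200) and 12 (2287): 2217.4.
(b) r = 11.4; between ranks 11 (2200) and 12 (2287): 2234.8.
|2217.4 − 2234.8| = 17.4.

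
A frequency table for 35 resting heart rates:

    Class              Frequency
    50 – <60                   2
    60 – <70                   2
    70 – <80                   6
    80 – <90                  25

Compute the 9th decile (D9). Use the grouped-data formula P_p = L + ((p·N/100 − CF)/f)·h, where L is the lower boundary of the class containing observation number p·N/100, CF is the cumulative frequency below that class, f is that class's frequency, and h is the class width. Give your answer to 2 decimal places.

N = 35; target position k = 90/100 · 35 = 31.5.
Cumulative frequencies: 2, 4, 10, 35.
Observation 31.5 falls in the class 80 – <90.
L = 80, CF = 10, f = 25, h = 10.
P90 = 80 + ((31.5 − 10)/25)·10 = 80 + 8.6 = 88.6.

88.60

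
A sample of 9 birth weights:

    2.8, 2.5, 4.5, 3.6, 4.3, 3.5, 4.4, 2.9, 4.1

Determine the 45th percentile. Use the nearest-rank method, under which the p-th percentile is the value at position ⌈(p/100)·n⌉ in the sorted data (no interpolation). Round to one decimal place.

Sorted: 2.5, 2.8, 2.9, 3.5, 3.6, 4.1, 4.3, 4.4, 4.5.
n = 9.
Position = ⌈45/100 · 9⌉ = ⌈4.05⌉ = 5.
The value at rank 5 is 3.6.

3.6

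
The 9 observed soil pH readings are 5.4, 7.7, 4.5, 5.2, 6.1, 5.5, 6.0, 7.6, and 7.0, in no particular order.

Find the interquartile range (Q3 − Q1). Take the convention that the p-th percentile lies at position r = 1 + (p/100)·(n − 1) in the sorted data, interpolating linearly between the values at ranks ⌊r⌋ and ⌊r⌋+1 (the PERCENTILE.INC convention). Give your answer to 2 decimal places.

1.60

Sorted: 4.5, 5.2, 5.4, 5.5, 6.0, 6.1, 7.0, 7.6, 7.7.
n = 9.
P25: r = 3 (integer) → 5.4.
P75: r = 7 (integer) → 7.
Difference: 7 − 5.4 = 1.6.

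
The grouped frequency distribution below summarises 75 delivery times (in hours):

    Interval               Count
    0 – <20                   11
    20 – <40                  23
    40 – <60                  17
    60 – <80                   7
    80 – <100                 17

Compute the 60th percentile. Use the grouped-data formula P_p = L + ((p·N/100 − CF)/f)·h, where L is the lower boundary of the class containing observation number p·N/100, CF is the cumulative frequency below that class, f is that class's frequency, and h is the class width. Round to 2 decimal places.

N = 75; target position k = 60/100 · 75 = 45.
Cumulative frequencies: 11, 34, 51, 58, 75.
Observation 45 falls in the class 40 – <60.
L = 40, CF = 34, f = 17, h = 20.
P60 = 40 + ((45 − 34)/17)·20 = 40 + 12.9412 = 52.9412.

52.94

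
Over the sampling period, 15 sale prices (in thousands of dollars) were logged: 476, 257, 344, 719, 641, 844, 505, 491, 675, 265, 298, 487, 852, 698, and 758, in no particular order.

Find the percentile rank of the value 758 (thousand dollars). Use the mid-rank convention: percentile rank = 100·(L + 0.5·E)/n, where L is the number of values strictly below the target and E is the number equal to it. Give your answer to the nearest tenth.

83.3

Sorted: 257, 265, 298, 344, 476, 487, 491, 505, 641, 675, 698, 719, 758, 844, 852.
Count below 758: L = 12; count equal: E = 1; n = 15.
Percentile rank = 100·(12 + 0.5·1)/15 = 100·12.5/15 = 83.33.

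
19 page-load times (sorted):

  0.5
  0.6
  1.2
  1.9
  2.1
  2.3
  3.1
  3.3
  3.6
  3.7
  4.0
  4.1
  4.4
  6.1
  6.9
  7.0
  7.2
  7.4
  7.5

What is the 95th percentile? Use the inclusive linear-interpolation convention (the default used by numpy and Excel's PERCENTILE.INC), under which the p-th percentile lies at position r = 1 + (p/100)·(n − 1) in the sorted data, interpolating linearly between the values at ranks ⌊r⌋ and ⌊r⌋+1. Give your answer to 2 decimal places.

n = 19.
r = 1 + (95/100)·(19 − 1) = 1 + 17.1 = 18.1.
Rank 18 is 7.4 and rank 19 is 7.5.
Interpolate: 7.4 + 0.1·(7.5 − 7.4) = 7.4 + 0.1·0.1 = 7.41.

7.41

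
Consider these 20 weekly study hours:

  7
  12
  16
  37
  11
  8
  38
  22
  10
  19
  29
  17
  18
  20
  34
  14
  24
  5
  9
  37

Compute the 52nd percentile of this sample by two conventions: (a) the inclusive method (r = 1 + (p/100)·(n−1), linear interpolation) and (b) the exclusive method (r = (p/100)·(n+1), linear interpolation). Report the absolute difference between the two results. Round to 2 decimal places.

Sorted: 5, 7, 8, 9, 10, 11, 12, 14, 16, 17, 18, 19, 20, 22, 24, 29, 34, 37, 37, 38.
n = 20.
(a) r = 10.88; between ranks 10 (17) and 11 (18): 17.88.
(b) r = 10.92; between ranks 10 (17) and 11 (18): 17.92.
|17.88 − 17.92| = 0.04.

0.04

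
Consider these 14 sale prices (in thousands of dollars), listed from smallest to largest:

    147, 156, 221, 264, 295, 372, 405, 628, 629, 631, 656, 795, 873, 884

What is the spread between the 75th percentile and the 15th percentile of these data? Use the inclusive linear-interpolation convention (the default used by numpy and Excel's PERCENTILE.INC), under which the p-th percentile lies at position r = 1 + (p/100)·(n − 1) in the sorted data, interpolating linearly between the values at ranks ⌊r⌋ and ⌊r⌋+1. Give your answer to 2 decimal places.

432.00

n = 14.
P15: r = 2.95; ranks 2–3 are 156, 221; interpolating gives 217.75.
P75: r = 10.75; ranks 10–11 are 631, 656; interpolating gives 649.75.
Difference: 649.75 − 217.75 = 432.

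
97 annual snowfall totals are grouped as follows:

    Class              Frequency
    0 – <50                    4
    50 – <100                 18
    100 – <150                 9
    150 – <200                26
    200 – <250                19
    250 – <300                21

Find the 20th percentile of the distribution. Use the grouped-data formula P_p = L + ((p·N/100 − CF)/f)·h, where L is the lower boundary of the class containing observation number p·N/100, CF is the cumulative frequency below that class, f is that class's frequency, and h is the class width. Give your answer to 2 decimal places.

92.78

N = 97; target position k = 20/100 · 97 = 19.4.
Cumulative frequencies: 4, 22, 31, 57, 76, 97.
Observation 19.4 falls in the class 50 – <100.
L = 50, CF = 4, f = 18, h = 50.
P20 = 50 + ((19.4 − 4)/18)·50 = 50 + 42.7778 = 92.7778.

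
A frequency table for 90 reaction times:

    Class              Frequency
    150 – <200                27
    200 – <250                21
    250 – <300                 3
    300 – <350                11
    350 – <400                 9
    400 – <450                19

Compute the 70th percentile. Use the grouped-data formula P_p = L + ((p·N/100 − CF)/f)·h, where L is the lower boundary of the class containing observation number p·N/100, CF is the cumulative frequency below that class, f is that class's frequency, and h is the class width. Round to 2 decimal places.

355.56

N = 90; target position k = 70/100 · 90 = 63.
Cumulative frequencies: 27, 48, 51, 62, 71, 90.
Observation 63 falls in the class 350 – <400.
L = 350, CF = 62, f = 9, h = 50.
P70 = 350 + ((63 − 62)/9)·50 = 350 + 5.55556 = 355.556.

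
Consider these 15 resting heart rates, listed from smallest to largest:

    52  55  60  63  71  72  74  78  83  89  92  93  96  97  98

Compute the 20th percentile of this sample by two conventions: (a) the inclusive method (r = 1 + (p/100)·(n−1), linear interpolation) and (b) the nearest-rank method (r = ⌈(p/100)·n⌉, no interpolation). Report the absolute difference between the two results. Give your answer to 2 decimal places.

n = 15.
(a) r = 3.8; between ranks 3 (60) and 4 (63): 62.4.
(b) the nearest-rank method: rank 3 → 60.
|62.4 − 60| = 2.4.

2.40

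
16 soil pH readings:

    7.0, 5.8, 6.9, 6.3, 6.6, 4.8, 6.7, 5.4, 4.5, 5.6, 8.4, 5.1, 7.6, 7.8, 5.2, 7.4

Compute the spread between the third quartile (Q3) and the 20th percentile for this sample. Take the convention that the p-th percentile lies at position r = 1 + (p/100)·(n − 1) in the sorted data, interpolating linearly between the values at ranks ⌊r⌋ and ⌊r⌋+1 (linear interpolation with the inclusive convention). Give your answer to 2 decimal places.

Sorted: 4.5, 4.8, 5.1, 5.2, 5.4, 5.6, 5.8, 6.3, 6.6, 6.7, 6.9, 7.0, 7.4, 7.6, 7.8, 8.4.
n = 16.
P20: r = 4 (integer) → 5.2.
P75: r = 12.25; ranks 12–13 are 7.0, 7.4; interpolating gives 7.1.
Difference: 7.1 − 5.2 = 1.9.

1.90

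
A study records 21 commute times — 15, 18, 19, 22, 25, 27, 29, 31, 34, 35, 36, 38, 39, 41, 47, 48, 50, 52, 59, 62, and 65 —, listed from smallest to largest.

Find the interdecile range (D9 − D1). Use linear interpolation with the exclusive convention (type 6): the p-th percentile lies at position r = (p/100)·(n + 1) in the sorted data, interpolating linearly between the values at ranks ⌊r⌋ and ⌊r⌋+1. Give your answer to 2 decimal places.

43.20

n = 21.
P10: r = 2.2; ranks 2–3 are 18, 19; interpolating gives 18.2.
P90: r = 19.8; ranks 19–20 are 59, 62; interpolating gives 61.4.
Difference: 61.4 − 18.2 = 43.2.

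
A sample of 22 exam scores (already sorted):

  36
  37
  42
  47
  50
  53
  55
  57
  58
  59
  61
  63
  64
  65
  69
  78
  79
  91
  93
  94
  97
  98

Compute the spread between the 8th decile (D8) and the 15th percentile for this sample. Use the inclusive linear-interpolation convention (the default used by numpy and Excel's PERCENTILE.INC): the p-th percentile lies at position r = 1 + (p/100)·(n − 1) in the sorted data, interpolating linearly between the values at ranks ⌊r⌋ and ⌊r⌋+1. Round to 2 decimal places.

n = 22.
P15: r = 4.15; ranks 4–5 are 47, 50; interpolating gives 47.45.
P80: r = 17.8; ranks 17–18 are 79, 91; interpolating gives 88.6.
Difference: 88.6 − 47.45 = 41.15.

41.15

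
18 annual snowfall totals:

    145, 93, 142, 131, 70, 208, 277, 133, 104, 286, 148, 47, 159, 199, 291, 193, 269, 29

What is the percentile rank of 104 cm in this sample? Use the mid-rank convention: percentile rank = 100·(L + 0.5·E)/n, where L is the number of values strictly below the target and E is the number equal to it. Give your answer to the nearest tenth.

25.0

Sorted: 29, 47, 70, 93, 104, 131, 133, 142, 145, 148, 159, 193, 199, 208, 269, 277, 286, 291.
Count below 104: L = 4; count equal: E = 1; n = 18.
Percentile rank = 100·(4 + 0.5·1)/18 = 100·4.5/18 = 25.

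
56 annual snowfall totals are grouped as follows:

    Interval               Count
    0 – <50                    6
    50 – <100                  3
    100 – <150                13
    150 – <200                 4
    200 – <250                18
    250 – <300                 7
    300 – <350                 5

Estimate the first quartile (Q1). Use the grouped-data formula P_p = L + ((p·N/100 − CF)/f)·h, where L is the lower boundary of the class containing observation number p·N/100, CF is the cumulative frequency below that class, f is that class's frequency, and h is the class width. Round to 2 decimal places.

119.23

N = 56; target position k = 25/100 · 56 = 14.
Cumulative frequencies: 6, 9, 22, 26, 44, 51, 56.
Observation 14 falls in the class 100 – <150.
L = 100, CF = 9, f = 13, h = 50.
P25 = 100 + ((14 − 9)/13)·50 = 100 + 19.2308 = 119.231.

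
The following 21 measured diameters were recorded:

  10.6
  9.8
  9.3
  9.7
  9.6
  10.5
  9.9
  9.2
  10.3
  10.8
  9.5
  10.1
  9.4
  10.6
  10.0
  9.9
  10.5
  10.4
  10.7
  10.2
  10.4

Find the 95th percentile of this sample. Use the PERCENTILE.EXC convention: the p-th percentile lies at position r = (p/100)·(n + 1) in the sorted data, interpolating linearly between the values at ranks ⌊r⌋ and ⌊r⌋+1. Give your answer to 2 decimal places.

10.79

Sorted: 9.2, 9.3, 9.4, 9.5, 9.6, 9.7, 9.8, 9.9, 9.9, 10.0, 10.1, 10.2, 10.3, 10.4, 10.4, 10.5, 10.5, 10.6, 10.6, 10.7, 10.8.
n = 21.
r = (95/100)·(21 + 1) = 20.9.
Rank 20 is 10.7 and rank 21 is 10.8.
Interpolate: 10.7 + 0.9·(10.8 − 10.7) = 10.7 + 0.9·0.1 = 10.79.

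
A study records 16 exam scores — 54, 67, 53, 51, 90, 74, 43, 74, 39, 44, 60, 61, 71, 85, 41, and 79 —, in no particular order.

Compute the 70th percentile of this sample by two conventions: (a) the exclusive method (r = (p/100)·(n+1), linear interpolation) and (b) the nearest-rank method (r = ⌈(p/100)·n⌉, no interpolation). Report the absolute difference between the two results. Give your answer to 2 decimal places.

Sorted: 39, 41, 43, 44, 51, 53, 54, 60, 61, 67, 71, 74, 74, 79, 85, 90.
n = 16.
(a) r = 11.9; between ranks 11 (71) and 12 (74): 73.7.
(b) the nearest-rank method: rank 12 → 74.
|73.7 − 74| = 0.3.

0.30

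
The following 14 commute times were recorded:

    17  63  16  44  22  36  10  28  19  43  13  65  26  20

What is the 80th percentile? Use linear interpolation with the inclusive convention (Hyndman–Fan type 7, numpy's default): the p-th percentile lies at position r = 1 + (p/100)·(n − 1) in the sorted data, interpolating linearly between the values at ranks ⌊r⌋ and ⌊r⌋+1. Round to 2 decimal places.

Sorted: 10, 13, 16, 17, 19, 20, 22, 26, 28, 36, 43, 44, 63, 65.
n = 14.
r = 1 + (80/100)·(14 − 1) = 1 + 10.4 = 11.4.
Rank 11 is 43 and rank 12 is 44.
Interpolate: 43 + 0.4·(44 − 43) = 43 + 0.4·1 = 43.4.

43.40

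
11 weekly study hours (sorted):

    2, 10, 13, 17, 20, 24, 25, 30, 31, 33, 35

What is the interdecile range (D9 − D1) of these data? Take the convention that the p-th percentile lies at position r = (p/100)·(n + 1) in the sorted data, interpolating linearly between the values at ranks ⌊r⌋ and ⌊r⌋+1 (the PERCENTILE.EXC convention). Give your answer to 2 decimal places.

n = 11.
P10: r = 1.2; ranks 1–2 are 2, 10; interpolating gives 3.6.
P90: r = 10.8; ranks 10–11 are 33, 35; interpolating gives 34.6.
Difference: 34.6 − 3.6 = 31.

31.00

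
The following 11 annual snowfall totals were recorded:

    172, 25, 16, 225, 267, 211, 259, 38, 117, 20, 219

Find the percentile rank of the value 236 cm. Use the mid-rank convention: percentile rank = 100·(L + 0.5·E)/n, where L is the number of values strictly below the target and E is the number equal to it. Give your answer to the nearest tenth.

81.8

Sorted: 16, 20, 25, 38, 117, 172, 211, 219, 225, 259, 267.
Count below 236: L = 9; count equal: E = 0; n = 11.
Percentile rank = 100·(9 + 0.5·0)/11 = 100·9/11 = 81.82.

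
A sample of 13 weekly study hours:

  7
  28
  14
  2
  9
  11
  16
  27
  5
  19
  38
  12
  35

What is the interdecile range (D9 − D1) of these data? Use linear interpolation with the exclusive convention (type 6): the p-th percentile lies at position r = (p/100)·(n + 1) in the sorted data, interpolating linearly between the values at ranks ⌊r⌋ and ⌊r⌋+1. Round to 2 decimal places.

Sorted: 2, 5, 7, 9, 11, 12, 14, 16, 19, 27, 28, 35, 38.
n = 13.
P10: r = 1.4; ranks 1–2 are 2, 5; interpolating gives 3.2.
P90: r = 12.6; ranks 12–13 are 35, 38; interpolating gives 36.8.
Difference: 36.8 − 3.2 = 33.6.

33.60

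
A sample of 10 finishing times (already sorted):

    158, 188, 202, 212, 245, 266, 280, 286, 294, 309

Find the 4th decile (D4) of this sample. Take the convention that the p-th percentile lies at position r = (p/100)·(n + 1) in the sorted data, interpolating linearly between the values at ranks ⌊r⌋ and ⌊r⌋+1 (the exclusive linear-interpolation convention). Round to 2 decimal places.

225.20

n = 10.
r = (40/100)·(10 + 1) = 4.4.
Rank 4 is 212 and rank 5 is 245.
Interpolate: 212 + 0.4·(245 − 212) = 212 + 0.4·33 = 225.2.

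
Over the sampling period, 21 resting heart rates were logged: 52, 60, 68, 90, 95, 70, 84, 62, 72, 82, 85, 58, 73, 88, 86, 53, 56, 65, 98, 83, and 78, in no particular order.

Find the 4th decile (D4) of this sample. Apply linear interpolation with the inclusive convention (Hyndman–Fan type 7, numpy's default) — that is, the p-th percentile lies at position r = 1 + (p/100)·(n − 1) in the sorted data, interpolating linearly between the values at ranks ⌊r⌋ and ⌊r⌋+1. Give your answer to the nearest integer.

Sorted: 52, 53, 56, 58, 60, 62, 65, 68, 70, 72, 73, 78, 82, 83, 84, 85, 86, 88, 90, 95, 98.
n = 21.
r = 1 + (40/100)·(21 − 1) = 1 + 8 = 9.
r is an integer, so P40 is the value at rank 9: 70.

70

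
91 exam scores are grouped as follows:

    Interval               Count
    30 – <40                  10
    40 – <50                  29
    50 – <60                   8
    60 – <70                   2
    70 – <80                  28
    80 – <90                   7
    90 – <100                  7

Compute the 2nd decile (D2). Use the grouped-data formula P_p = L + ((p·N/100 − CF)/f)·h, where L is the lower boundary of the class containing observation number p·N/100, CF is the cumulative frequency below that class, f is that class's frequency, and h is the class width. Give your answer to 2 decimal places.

42.83

N = 91; target position k = 20/100 · 91 = 18.2.
Cumulative frequencies: 10, 39, 47, 49, 77, 84, 91.
Observation 18.2 falls in the class 40 – <50.
L = 40, CF = 10, f = 29, h = 10.
P20 = 40 + ((18.2 − 10)/29)·10 = 40 + 2.82759 = 42.8276.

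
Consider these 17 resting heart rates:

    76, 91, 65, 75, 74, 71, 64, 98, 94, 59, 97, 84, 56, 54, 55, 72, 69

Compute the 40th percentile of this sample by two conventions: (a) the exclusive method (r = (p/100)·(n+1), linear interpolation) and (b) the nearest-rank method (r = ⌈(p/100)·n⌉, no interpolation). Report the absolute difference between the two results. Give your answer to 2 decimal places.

Sorted: 54, 55, 56, 59, 64, 65, 69, 71, 72, 74, 75, 76, 84, 91, 94, 97, 98.
n = 17.
(a) r = 7.2; between ranks 7 (69) and 8 (71): 69.4.
(b) the nearest-rank method: rank 7 → 69.
|69.4 − 69| = 0.4.

0.40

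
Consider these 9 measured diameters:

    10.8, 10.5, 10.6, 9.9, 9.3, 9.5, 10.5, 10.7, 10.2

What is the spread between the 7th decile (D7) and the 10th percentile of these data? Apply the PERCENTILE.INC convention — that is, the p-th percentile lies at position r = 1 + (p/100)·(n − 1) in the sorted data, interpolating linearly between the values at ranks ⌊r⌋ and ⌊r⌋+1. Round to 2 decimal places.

Sorted: 9.3, 9.5, 9.9, 10.2, 10.5, 10.5, 10.6, 10.7, 10.8.
n = 9.
P10: r = 1.8; ranks 1–2 are 9.3, 9.5; interpolating gives 9.46.
P70: r = 6.6; ranks 6–7 are 10.5, 10.6; interpolating gives 10.56.
Difference: 10.56 − 9.46 = 1.1.

1.10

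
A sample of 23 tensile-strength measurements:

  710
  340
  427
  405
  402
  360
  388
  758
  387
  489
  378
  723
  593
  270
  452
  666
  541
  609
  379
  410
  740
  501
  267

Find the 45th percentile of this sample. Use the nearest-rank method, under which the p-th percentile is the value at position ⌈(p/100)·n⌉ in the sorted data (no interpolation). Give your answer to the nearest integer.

Sorted: 267, 270, 340, 360, 378, 379, 387, 388, 402, 405, 410, 427, 452, 489, 501, 541, 593, 609, 666, 710, 723, 740, 758.
n = 23.
Position = ⌈45/100 · 23⌉ = ⌈10.35⌉ = 11.
The value at rank 11 is 410.

410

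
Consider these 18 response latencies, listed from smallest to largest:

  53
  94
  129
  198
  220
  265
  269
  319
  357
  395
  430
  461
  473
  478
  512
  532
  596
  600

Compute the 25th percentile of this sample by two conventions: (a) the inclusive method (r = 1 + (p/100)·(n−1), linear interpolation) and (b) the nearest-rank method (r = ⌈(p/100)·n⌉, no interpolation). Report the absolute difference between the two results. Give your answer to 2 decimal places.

n = 18.
(a) r = 5.25; between ranks 5 (220) and 6 (265): 231.25.
(b) the nearest-rank method: rank 5 → 220.
|231.25 − 220| = 11.25.

11.25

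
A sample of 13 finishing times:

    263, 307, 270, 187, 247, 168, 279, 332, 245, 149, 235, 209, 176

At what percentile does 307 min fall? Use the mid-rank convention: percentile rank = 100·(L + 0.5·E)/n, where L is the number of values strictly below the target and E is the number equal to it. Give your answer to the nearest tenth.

Sorted: 149, 168, 176, 187, 209, 235, 245, 247, 263, 270, 279, 307, 332.
Count below 307: L = 11; count equal: E = 1; n = 13.
Percentile rank = 100·(11 + 0.5·1)/13 = 100·11.5/13 = 88.46.

88.5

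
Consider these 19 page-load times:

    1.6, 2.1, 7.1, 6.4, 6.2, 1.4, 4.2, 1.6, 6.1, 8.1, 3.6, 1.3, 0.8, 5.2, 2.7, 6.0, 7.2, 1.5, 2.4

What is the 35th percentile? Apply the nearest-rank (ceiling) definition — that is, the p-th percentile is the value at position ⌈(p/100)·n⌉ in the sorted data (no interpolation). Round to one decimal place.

2.1

Sorted: 0.8, 1.3, 1.4, 1.5, 1.6, 1.6, 2.1, 2.4, 2.7, 3.6, 4.2, 5.2, 6.0, 6.1, 6.2, 6.4, 7.1, 7.2, 8.1.
n = 19.
Position = ⌈35/100 · 19⌉ = ⌈6.65⌉ = 7.
The value at rank 7 is 2.1.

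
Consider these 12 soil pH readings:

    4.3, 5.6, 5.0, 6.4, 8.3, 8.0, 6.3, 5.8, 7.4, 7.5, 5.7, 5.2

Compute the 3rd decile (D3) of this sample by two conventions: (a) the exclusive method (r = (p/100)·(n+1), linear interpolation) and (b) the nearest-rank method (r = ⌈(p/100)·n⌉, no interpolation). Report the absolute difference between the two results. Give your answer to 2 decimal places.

0.04

Sorted: 4.3, 5.0, 5.2, 5.6, 5.7, 5.8, 6.3, 6.4, 7.4, 7.5, 8.0, 8.3.
n = 12.
(a) r = 3.9; between ranks 3 (5.2) and 4 (5.6): 5.56.
(b) the nearest-rank method: rank 4 → 5.6.
|5.56 − 5.6| = 0.04.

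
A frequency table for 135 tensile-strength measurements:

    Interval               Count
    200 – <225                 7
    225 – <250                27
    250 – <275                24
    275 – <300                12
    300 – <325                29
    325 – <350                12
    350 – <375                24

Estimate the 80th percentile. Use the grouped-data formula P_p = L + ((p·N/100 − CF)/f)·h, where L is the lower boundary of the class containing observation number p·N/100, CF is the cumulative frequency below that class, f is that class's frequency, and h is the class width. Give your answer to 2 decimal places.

N = 135; target position k = 80/100 · 135 = 108.
Cumulative frequencies: 7, 34, 58, 70, 99, 111, 135.
Observation 108 falls in the class 325 – <350.
L = 325, CF = 99, f = 12, h = 25.
P80 = 325 + ((108 − 99)/12)·25 = 325 + 18.75 = 343.75.

343.75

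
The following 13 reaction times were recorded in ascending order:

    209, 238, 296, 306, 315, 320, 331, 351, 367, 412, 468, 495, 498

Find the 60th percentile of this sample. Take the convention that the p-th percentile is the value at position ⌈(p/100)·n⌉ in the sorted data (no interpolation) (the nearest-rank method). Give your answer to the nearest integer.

n = 13.
Position = ⌈60/100 · 13⌉ = ⌈7.8⌉ = 8.
The value at rank 8 is 351.

351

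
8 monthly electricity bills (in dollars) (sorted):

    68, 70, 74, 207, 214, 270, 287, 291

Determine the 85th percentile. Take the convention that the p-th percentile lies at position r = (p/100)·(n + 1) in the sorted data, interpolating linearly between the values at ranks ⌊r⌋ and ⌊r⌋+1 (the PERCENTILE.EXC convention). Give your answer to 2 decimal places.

n = 8.
r = (85/100)·(8 + 1) = 7.65.
Rank 7 is 287 and rank 8 is 291.
Interpolate: 287 + 0.65·(291 − 287) = 287 + 0.65·4 = 289.6.

289.60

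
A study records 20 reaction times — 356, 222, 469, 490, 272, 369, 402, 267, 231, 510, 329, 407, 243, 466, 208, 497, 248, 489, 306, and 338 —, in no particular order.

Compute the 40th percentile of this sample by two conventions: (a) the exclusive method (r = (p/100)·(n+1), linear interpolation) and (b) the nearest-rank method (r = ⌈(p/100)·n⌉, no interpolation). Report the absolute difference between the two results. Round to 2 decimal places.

Sorted: 208, 222, 231, 243, 248, 267, 272, 306, 329, 338, 356, 369, 402, 407, 466, 469, 489, 490, 497, 510.
n = 20.
(a) r = 8.4; between ranks 8 (306) and 9 (329): 315.2.
(b) the nearest-rank method: rank 8 → 306.
|315.2 − 306| = 9.2.

9.20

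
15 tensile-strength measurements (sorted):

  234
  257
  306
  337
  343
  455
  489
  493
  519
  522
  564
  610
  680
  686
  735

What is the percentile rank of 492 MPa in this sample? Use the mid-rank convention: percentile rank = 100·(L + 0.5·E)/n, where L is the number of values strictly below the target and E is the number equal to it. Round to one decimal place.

Count below 492: L = 7; count equal: E = 0; n = 15.
Percentile rank = 100·(7 + 0.5·0)/15 = 100·7/15 = 46.67.

46.7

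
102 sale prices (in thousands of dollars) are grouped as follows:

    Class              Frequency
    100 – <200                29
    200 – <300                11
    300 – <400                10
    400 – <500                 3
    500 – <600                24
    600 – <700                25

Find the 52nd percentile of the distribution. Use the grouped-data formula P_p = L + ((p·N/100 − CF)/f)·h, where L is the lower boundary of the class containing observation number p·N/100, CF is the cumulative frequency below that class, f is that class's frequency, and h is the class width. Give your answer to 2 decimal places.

N = 102; target position k = 52/100 · 102 = 53.04.
Cumulative frequencies: 29, 40, 50, 53, 77, 102.
Observation 53.04 falls in the class 500 – <600.
L = 500, CF = 53, f = 24, h = 100.
P52 = 500 + ((53.04 − 53)/24)·100 = 500 + 0.166667 = 500.167.

500.17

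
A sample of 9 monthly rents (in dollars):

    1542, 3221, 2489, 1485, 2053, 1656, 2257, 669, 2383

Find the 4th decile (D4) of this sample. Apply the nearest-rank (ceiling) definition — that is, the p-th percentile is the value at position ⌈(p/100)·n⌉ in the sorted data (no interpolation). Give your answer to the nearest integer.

1656

Sorted: 669, 1485, 1542, 1656, 2053, 2257, 2383, 2489, 3221.
n = 9.
Position = ⌈40/100 · 9⌉ = ⌈3.6⌉ = 4.
The value at rank 4 is 1656.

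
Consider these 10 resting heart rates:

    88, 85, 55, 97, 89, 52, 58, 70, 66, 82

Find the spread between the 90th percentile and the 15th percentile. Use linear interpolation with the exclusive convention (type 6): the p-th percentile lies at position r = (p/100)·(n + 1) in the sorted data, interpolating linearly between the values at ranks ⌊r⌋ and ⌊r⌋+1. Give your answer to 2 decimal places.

42.25

Sorted: 52, 55, 58, 66, 70, 82, 85, 88, 89, 97.
n = 10.
P15: r = 1.65; ranks 1–2 are 52, 55; interpolating gives 53.95.
P90: r = 9.9; ranks 9–10 are 89, 97; interpolating gives 96.2.
Difference: 96.2 − 53.95 = 42.25.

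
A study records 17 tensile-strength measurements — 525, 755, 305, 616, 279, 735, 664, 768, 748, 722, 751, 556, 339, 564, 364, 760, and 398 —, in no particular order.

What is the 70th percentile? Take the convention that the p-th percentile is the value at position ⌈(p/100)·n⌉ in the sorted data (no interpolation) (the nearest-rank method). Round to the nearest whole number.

735

Sorted: 279, 305, 339, 364, 398, 525, 556, 564, 616, 664, 722, 735, 748, 751, 755, 760, 768.
n = 17.
Position = ⌈70/100 · 17⌉ = ⌈11.9⌉ = 12.
The value at rank 12 is 735.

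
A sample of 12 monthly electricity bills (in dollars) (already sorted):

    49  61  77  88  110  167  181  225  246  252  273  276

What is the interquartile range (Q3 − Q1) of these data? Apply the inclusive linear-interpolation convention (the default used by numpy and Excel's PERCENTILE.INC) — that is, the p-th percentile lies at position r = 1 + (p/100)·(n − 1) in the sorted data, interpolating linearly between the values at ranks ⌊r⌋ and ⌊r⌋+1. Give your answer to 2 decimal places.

162.25

n = 12.
P25: r = 3.75; ranks 3–4 are 77, 88; interpolating gives 85.25.
P75: r = 9.25; ranks 9–10 are 246, 252; interpolating gives 247.5.
Difference: 247.5 − 85.25 = 162.25.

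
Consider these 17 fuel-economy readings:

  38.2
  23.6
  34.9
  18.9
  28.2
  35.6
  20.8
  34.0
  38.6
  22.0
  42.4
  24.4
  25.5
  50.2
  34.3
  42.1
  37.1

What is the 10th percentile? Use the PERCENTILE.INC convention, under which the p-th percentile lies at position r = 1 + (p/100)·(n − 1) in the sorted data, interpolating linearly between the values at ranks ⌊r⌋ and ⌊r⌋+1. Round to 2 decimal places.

Sorted: 18.9, 20.8, 22.0, 23.6, 24.4, 25.5, 28.2, 34.0, 34.3, 34.9, 35.6, 37.1, 38.2, 38.6, 42.1, 42.4, 50.2.
n = 17.
r = 1 + (10/100)·(17 − 1) = 1 + 1.6 = 2.6.
Rank 2 is 20.8 and rank 3 is 22.0.
Interpolate: 20.8 + 0.6·(22.0 − 20.8) = 20.8 + 0.6·1.2 = 21.52.

21.52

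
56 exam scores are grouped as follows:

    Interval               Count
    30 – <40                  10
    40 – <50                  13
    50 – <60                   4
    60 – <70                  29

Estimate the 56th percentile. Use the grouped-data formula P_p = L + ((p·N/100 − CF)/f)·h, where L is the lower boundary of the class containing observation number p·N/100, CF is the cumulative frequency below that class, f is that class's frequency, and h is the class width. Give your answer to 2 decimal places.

61.50

N = 56; target position k = 56/100 · 56 = 31.36.
Cumulative frequencies: 10, 23, 27, 56.
Observation 31.36 falls in the class 60 – <70.
L = 60, CF = 27, f = 29, h = 10.
P56 = 60 + ((31.36 − 27)/29)·10 = 60 + 1.50345 = 61.5034.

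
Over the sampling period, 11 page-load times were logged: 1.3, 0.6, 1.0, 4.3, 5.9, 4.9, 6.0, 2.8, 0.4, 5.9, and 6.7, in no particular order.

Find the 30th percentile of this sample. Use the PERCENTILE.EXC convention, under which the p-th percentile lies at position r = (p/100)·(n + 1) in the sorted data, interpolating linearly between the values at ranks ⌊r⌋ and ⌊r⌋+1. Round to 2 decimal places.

1.18

Sorted: 0.4, 0.6, 1.0, 1.3, 2.8, 4.3, 4.9, 5.9, 5.9, 6.0, 6.7.
n = 11.
r = (30/100)·(11 + 1) = 3.6.
Rank 3 is 1.0 and rank 4 is 1.3.
Interpolate: 1.0 + 0.6·(1.3 − 1.0) = 1.0 + 0.6·0.3 = 1.18.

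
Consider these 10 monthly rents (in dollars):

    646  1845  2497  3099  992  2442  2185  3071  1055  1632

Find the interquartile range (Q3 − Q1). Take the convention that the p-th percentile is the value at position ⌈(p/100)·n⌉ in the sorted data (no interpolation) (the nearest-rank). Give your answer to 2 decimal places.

Sorted: 646, 992, 1055, 1632, 1845, 2185, 2442, 2497, 3071, 3099.
n = 10.
P25: rank ⌈25/100·10⌉ = 3 → 1055.
P75: rank ⌈75/100·10⌉ = 8 → 2497.
Difference: 2497 − 1055 = 1442.

1442.00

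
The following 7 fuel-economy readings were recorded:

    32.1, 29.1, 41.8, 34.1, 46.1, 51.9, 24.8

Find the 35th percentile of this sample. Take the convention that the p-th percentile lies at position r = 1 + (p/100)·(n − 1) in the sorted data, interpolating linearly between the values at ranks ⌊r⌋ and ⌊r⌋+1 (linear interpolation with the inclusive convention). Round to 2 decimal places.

32.30

Sorted: 24.8, 29.1, 32.1, 34.1, 41.8, 46.1, 51.9.
n = 7.
r = 1 + (35/100)·(7 − 1) = 1 + 2.1 = 3.1.
Rank 3 is 32.1 and rank 4 is 34.1.
Interpolate: 32.1 + 0.1·(34.1 − 32.1) = 32.1 + 0.1·2 = 32.3.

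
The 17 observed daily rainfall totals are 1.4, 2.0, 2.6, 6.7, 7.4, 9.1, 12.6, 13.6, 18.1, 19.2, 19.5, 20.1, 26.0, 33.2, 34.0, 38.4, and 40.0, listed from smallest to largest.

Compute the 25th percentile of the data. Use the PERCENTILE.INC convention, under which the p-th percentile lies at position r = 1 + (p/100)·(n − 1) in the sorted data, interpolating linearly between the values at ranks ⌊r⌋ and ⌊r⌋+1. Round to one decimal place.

7.4

n = 17.
r = 1 + (25/100)·(17 − 1) = 1 + 4 = 5.
r is an integer, so P25 is the value at rank 5: 7.4.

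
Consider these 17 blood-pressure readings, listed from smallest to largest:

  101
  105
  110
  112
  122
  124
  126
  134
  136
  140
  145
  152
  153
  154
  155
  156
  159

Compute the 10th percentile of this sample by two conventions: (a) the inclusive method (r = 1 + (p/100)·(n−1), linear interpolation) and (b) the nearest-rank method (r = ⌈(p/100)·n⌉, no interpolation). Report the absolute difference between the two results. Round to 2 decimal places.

3.00

n = 17.
(a) r = 2.6; between ranks 2 (105) and 3 (110): 108.
(b) the nearest-rank method: rank 2 → 105.
|108 − 105| = 3.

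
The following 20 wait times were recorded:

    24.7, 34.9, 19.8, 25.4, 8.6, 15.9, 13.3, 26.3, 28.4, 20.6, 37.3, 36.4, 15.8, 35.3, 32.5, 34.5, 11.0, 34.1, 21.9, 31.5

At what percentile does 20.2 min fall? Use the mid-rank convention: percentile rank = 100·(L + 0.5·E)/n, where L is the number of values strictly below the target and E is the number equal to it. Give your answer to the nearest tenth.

Sorted: 8.6, 11.0, 13.3, 15.8, 15.9, 19.8, 20.6, 21.9, 24.7, 25.4, 26.3, 28.4, 31.5, 32.5, 34.1, 34.5, 34.9, 35.3, 36.4, 37.3.
Count below 20.2: L = 6; count equal: E = 0; n = 20.
Percentile rank = 100·(6 + 0.5·0)/20 = 100·6/20 = 30.

30.0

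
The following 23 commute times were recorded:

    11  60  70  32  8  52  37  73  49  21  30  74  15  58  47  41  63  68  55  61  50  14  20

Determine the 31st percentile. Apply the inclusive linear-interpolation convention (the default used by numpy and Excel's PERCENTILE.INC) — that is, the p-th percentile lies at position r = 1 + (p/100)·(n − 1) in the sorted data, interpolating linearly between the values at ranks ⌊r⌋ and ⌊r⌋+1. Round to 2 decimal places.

31.64

Sorted: 8, 11, 14, 15, 20, 21, 30, 32, 37, 41, 47, 49, 50, 52, 55, 58, 60, 61, 63, 68, 70, 73, 74.
n = 23.
r = 1 + (31/100)·(23 − 1) = 1 + 6.82 = 7.82.
Rank 7 is 30 and rank 8 is 32.
Interpolate: 30 + 0.82·(32 − 30) = 30 + 0.82·2 = 31.64.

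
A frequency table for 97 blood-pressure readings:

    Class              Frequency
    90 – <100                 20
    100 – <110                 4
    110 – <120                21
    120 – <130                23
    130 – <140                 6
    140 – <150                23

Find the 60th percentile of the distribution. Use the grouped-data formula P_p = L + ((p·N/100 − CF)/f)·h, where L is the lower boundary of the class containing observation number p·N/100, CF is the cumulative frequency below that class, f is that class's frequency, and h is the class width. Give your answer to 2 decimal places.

N = 97; target position k = 60/100 · 97 = 58.2.
Cumulative frequencies: 20, 24, 45, 68, 74, 97.
Observation 58.2 falls in the class 120 – <130.
L = 120, CF = 45, f = 23, h = 10.
P60 = 120 + ((58.2 − 45)/23)·10 = 120 + 5.73913 = 125.739.

125.74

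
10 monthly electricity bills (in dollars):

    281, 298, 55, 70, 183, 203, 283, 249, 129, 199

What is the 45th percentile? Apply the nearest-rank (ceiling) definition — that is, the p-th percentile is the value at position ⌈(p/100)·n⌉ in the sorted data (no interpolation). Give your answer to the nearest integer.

Sorted: 55, 70, 129, 183, 199, 203, 249, 281, 283, 298.
n = 10.
Position = ⌈45/100 · 10⌉ = ⌈4.5⌉ = 5.
The value at rank 5 is 199.

199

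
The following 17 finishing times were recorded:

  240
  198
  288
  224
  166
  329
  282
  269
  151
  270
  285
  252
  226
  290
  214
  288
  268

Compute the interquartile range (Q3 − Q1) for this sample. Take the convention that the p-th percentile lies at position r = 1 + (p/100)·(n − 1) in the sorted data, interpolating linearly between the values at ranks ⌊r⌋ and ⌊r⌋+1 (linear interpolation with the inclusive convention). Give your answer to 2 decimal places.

Sorted: 151, 166, 198, 214, 224, 226, 240, 252, 268, 269, 270, 282, 285, 288, 288, 290, 329.
n = 17.
P25: r = 5 (integer) → 224.
P75: r = 13 (integer) → 285.
Difference: 285 − 224 = 61.

61.00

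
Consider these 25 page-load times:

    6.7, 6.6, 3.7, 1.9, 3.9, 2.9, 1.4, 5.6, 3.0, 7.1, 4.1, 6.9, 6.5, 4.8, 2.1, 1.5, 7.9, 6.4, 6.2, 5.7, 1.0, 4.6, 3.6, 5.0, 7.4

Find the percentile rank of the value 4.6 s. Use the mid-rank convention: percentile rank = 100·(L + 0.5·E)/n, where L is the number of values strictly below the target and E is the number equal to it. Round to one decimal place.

Sorted: 1.0, 1.4, 1.5, 1.9, 2.1, 2.9, 3.0, 3.6, 3.7, 3.9, 4.1, 4.6, 4.8, 5.0, 5.6, 5.7, 6.2, 6.4, 6.5, 6.6, 6.7, 6.9, 7.1, 7.4, 7.9.
Count below 4.6: L = 11; count equal: E = 1; n = 25.
Percentile rank = 100·(11 + 0.5·1)/25 = 100·11.5/25 = 46.

46.0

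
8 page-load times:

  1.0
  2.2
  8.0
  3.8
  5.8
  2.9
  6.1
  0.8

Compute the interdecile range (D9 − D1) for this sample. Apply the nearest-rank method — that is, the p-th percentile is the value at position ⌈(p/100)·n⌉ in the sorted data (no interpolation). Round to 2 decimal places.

Sorted: 0.8, 1.0, 2.2, 2.9, 3.8, 5.8, 6.1, 8.0.
n = 8.
P10: rank ⌈10/100·8⌉ = 1 → 0.8.
P90: rank ⌈90/100·8⌉ = 8 → 8.
Difference: 8 − 0.8 = 7.2.

7.20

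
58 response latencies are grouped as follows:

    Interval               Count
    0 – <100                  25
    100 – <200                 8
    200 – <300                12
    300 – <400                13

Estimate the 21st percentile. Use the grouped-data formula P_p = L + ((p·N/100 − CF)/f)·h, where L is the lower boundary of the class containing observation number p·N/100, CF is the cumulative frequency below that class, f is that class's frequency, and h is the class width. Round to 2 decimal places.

48.72

N = 58; target position k = 21/100 · 58 = 12.18.
Cumulative frequencies: 25, 33, 45, 58.
Observation 12.18 falls in the class 0 – <100.
L = 0, CF = 0, f = 25, h = 100.
P21 = 0 + ((12.18 − 0)/25)·100 = 0 + 48.72 = 48.72.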